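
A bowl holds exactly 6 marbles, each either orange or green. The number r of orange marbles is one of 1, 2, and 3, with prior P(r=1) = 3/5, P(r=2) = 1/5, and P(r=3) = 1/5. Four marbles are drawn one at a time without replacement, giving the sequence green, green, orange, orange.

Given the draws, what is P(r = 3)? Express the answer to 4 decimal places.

0.6000

Compute the likelihood of the observed sequence for each case: P(data | r = 1) = (5/6)(4/5)(1/4)(0/3) = 0; P(data | r = 2) = (4/6)(3/5)(2/4)(1/3) = 1/15; P(data | r = 3) = (3/6)(2/5)(3/4)(2/3) = 1/10.
The prior-weighted likelihoods are 3/5 · 0 = 0, 1/5 · 1/15 = 1/75, 1/5 · 1/10 = 1/50; these sum to 1/30.
Therefore the posterior P(r = 3 | data) = (1/50) / (1/30) = 3/5.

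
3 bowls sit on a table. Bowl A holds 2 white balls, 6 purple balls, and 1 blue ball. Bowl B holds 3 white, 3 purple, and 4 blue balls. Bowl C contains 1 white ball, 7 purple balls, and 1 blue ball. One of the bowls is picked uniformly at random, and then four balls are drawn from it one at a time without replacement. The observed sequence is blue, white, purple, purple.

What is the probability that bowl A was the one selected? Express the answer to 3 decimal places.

Compute the likelihood of the observed sequence for each case: P(data | bowl A) = (1/9)(2/8)(6/7)(5/6) = 0.019841; P(data | bowl B) = (4/10)(3/9)(3/8)(2/7) = 0.014286; P(data | bowl C) = (1/9)(1/8)(7/7)(6/6) = 0.013889.
The prior-weighted likelihoods are 1/3 · 0.019841 = 0.0066138, 1/3 · 0.014286 = 0.0047619, 1/3 · 0.013889 = 0.0046296; these sum to 0.016005.
So P(bowl A | data) = (0.0066138) / (0.016005) = 0.41322.

0.413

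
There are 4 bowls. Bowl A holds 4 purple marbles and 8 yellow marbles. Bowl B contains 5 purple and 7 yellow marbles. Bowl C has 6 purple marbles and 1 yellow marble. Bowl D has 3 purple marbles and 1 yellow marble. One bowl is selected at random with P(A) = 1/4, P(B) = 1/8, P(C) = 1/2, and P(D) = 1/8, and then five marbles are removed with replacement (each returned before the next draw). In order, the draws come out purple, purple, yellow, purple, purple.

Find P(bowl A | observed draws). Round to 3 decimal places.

0.039

The likelihood of the observed sequence under each hypothesis: P(data | bowl A) = (4/12)(4/12)(8/12)(4/12)(4/12) = 0.0082305; P(data | bowl B) = (5/12)(5/12)(7/12)(5/12)(5/12) = 0.017582; P(data | bowl C) = (6/7)(6/7)(1/7)(6/7)(6/7) = 0.077111; P(data | bowl D) = (3/4)(3/4)(1/4)(3/4)(3/4) = 0.079102.
Multiplying each by its prior: 1/4 · 0.0082305 = 0.0020576, 1/8 · 0.017582 = 0.0021978, 1/2 · 0.077111 = 0.038555, 1/8 · 0.079102 = 0.0098877; summing to 0.052698.
Hence P(bowl A | data) = (0.0020576) / (0.052698) = 0.039045.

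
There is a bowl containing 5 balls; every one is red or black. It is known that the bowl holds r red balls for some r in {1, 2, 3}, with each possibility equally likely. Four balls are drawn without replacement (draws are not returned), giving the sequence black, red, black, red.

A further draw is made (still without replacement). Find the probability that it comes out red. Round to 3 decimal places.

Compute the likelihood of the observed sequence for each case: P(data | r = 1) = (4/5)(1/4)(3/3)(0/2) = 0; P(data | r = 2) = (3/5)(2/4)(2/3)(1/2) = 1/10; P(data | r = 3) = (2/5)(3/4)(1/3)(2/2) = 1/10.
Multiplying each by its prior: 1/3 · 0 = 0, 1/3 · 1/10 = 1/30, 1/3 · 1/10 = 1/30; with total 1/15.
Normalising, the posterior is P(r = 1 | data) = 0, P(r = 2 | data) = 1/2, P(r = 3 | data) = 1/2.
The predictive probability is P(red next | data) = (0)(1/2) + (1)(1/2) = 1/2.

0.500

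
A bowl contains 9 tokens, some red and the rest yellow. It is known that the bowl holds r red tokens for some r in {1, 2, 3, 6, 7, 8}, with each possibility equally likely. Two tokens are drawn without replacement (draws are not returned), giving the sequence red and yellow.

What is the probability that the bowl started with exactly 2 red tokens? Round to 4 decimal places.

The likelihood of the observed sequence under each hypothesis: P(data | r = 1) = (1/9)(8/8) = 1/9; P(data | r = 2) = (2/9)(7/8) = 7/36; P(data | r = 3) = (3/9)(6/8) = 1/4; P(data | r = 6) = (6/9)(3/8) = 1/4; P(data | r = 7) = (7/9)(2/8) = 7/36; P(data | r = 8) = (8/9)(1/8) = 1/9.
Weighting by the prior gives 1/6 · 1/9 = 1/54, 1/6 · 7/36 = 7/216, 1/6 · 1/4 = 1/24, 1/6 · 1/4 = 1/24, 1/6 · 7/36 = 7/216, 1/6 · 1/9 = 1/54; with total 5/27.
By Bayes' rule, P(r = 2 | data) = (7/216) / (5/27) = 7/40.

0.1750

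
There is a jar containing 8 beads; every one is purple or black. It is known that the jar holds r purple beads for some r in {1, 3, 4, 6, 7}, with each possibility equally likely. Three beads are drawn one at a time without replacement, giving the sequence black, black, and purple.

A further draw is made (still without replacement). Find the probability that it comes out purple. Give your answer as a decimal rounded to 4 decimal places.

The likelihood of the observed sequence under each hypothesis: P(data | r = 1) = (7/8)(6/7)(1/6) = 1/8; P(data | r = 3) = (5/8)(4/7)(3/6) = 5/28; P(data | r = 4) = (4/8)(3/7)(4/6) = 1/7; P(data | r = 6) = (2/8)(1/7)(6/6) = 1/28; P(data | r = 7) = (1/8)(0/7) = 0.
Multiplying each by its prior: 1/5 · 1/8 = 1/40, 1/5 · 5/28 = 1/28, 1/5 · 1/7 = 1/35, 1/5 · 1/28 = 1/140, 1/5 · 0 = 0; with total 27/280.
Dividing through by the total gives posterior P(r = 1 | data) = 7/27, P(r = 3 | data) = 10/27, P(r = 4 | data) = 8/27, P(r = 6 | data) = 2/27, P(r = 7 | data) = 0.
Averaging over the posterior, P(purple next | data) = (0)(7/27) + (2/5)(10/27) + (3/5)(8/27) + (1)(2/27) = 2/5.

0.4000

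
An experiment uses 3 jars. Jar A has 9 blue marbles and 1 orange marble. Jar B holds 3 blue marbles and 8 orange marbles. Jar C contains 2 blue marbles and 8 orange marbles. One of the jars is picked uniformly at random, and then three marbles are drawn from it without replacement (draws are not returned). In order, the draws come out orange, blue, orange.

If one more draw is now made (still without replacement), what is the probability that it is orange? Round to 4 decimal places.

Under each hypothesis, the probability of the observed sequence is: P(data | jar A) = (1/10)(9/9)(0/8) = 0; P(data | jar B) = (8/11)(3/10)(7/9) = 0.1697; P(data | jar C) = (8/10)(2/9)(7/8) = 0.15556.
Weighting by the prior gives 1/3 · 0 = 0, 1/3 · 0.1697 = 0.056566, 1/3 · 0.15556 = 0.051852; these sum to 0.10842.
Dividing through by the total gives posterior P(jar A | data) = 0, P(jar B | data) = 0.52174, P(jar C | data) = 0.47826.
Averaging over the posterior, P(orange next | data) = (3/4)(0.52174) + (6/7)(0.47826) = 0.80124.

0.8012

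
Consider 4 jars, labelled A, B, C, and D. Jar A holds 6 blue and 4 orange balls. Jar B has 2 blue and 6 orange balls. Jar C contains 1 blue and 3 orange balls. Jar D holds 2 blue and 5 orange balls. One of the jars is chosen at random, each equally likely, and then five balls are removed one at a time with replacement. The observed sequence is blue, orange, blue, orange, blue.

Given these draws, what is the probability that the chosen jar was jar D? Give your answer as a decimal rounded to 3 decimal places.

0.186

For each hypothesis, P(data | H) works out to: P(data | jar A) = (6/10)(4/10)(6/10)(4/10)(6/10) = 0.03456; P(data | jar B) = (2/8)(6/8)(2/8)(6/8)(2/8) = 0.0087891; P(data | jar C) = (1/4)(3/4)(1/4)(3/4)(1/4) = 0.0087891; P(data | jar D) = (2/7)(5/7)(2/7)(5/7)(2/7) = 0.0119.
The prior-weighted likelihoods are 1/4 · 0.03456 = 0.00864, 1/4 · 0.0087891 = 0.0021973, 1/4 · 0.0087891 = 0.0021973, 1/4 · 0.0119 = 0.002975; these sum to 0.016009.
Hence P(jar D | data) = (0.002975) / (0.016009) = 0.18582.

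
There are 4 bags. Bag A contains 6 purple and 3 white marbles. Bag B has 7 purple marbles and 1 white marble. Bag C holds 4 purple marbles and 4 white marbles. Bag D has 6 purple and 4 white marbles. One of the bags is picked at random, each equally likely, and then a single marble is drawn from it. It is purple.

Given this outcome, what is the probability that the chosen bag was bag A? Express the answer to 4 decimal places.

For each hypothesis, P(data | H) works out to: P(data | bag A) = (6/9) = 2/3; P(data | bag B) = (7/8) = 7/8; P(data | bag C) = (4/8) = 1/2; P(data | bag D) = (6/10) = 3/5.
The prior-weighted likelihoods are 1/4 · 2/3 = 1/6, 1/4 · 7/8 = 7/32, 1/4 · 1/2 = 1/8, 1/4 · 3/5 = 3/20; these sum to 317/480.
By Bayes' rule, P(bag A | data) = (1/6) / (317/480) = 80/317.

0.2524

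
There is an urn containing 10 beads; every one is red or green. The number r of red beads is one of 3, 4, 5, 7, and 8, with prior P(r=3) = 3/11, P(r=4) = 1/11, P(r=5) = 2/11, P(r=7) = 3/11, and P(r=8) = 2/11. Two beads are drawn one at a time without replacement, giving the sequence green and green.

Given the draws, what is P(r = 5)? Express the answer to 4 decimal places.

0.1835

Compute the likelihood of the observed sequence for each case: P(data | r = 3) = (7/10)(6/9) = 7/15; P(data | r = 4) = (6/10)(5/9) = 1/3; P(data | r = 5) = (5/10)(4/9) = 2/9; P(data | r = 7) = (3/10)(2/9) = 1/15; P(data | r = 8) = (2/10)(1/9) = 1/45.
The prior-weighted likelihoods are 3/11 · 7/15 = 7/55, 1/11 · 1/3 = 1/33, 2/11 · 2/9 = 4/99, 3/11 · 1/15 = 1/55, 2/11 · 1/45 = 2/495; with total 109/495.
By Bayes' rule, P(r = 5 | data) = (4/99) / (109/495) = 20/109.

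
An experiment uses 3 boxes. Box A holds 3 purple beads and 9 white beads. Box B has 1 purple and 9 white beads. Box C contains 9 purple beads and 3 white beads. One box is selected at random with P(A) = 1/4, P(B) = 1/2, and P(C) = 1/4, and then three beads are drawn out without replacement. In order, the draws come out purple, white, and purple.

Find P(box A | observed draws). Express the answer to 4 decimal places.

0.2000

The likelihood of the observed sequence under each hypothesis: P(data | box A) = (3/12)(9/11)(2/10) = 9/220; P(data | box B) = (1/10)(9/9)(0/8) = 0; P(data | box C) = (9/12)(3/11)(8/10) = 9/55.
Multiplying each by its prior: 1/4 · 9/220 = 9/880, 1/2 · 0 = 0, 1/4 · 9/55 = 9/220; with total 9/176.
Hence P(box A | data) = (9/880) / (9/176) = 1/5.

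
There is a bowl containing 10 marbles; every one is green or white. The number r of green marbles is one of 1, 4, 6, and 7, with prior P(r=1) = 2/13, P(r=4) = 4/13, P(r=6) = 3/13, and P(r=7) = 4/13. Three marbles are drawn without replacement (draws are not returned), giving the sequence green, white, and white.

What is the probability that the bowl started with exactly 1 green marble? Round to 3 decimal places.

Under each hypothesis, the probability of the observed sequence is: P(data | r = 1) = (1/10)(9/9)(8/8) = 1/10; P(data | r = 4) = (4/10)(6/9)(5/8) = 1/6; P(data | r = 6) = (6/10)(4/9)(3/8) = 1/10; P(data | r = 7) = (7/10)(3/9)(2/8) = 7/120.
Weighting by the prior gives 2/13 · 1/10 = 1/65, 4/13 · 1/6 = 2/39, 3/13 · 1/10 = 3/130, 4/13 · 7/120 = 7/390; summing to 7/65.
So P(r = 1 | data) = (1/65) / (7/65) = 1/7.

0.143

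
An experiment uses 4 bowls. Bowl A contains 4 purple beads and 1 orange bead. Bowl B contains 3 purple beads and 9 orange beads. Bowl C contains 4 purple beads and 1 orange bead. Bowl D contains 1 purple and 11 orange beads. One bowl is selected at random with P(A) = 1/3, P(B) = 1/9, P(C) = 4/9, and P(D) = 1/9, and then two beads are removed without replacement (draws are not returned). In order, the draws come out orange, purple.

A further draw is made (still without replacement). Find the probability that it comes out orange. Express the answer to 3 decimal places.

0.146

The likelihood of the observed sequence under each hypothesis: P(data | bowl A) = (1/5)(4/4) = 0.2; P(data | bowl B) = (9/12)(3/11) = 0.20455; P(data | bowl C) = (1/5)(4/4) = 0.2; P(data | bowl D) = (11/12)(1/11) = 0.083333.
The prior-weighted likelihoods are 1/3 · 0.2 = 0.066667, 1/9 · 0.20455 = 0.022727, 4/9 · 0.2 = 0.088889, 1/9 · 0.083333 = 0.0092593; these sum to 0.18754.
Normalising, the posterior is P(bowl A | data) = 0.35548, P(bowl B | data) = 0.12118, P(bowl C | data) = 0.47397, P(bowl D | data) = 0.049372.
Averaging over the posterior, P(orange next | data) = (0)(0.35548) + (4/5)(0.12118) + (0)(0.47397) + (1)(0.049372) = 0.14632.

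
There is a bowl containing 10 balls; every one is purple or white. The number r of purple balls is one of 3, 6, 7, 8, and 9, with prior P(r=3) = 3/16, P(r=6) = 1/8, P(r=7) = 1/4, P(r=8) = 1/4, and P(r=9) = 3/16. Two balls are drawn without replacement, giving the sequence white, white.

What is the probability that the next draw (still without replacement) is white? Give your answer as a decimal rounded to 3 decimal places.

Under each hypothesis, the probability of the observed sequence is: P(data | r = 3) = (7/10)(6/9) = 7/15; P(data | r = 6) = (4/10)(3/9) = 2/15; P(data | r = 7) = (3/10)(2/9) = 1/15; P(data | r = 8) = (2/10)(1/9) = 1/45; P(data | r = 9) = (1/10)(0/9) = 0.
Multiplying each by its prior: 3/16 · 7/15 = 7/80, 1/8 · 2/15 = 1/60, 1/4 · 1/15 = 1/60, 1/4 · 1/45 = 1/180, 3/16 · 0 = 0; summing to 91/720.
Normalising, the posterior is P(r = 3 | data) = 9/13, P(r = 6 | data) = 12/91, P(r = 7 | data) = 12/91, P(r = 8 | data) = 4/91, P(r = 9 | data) = 0.
Averaging over the posterior, P(white next | data) = (5/8)(9/13) + (1/4)(12/91) + (1/8)(12/91) + (0)(4/91) = 27/56.

0.482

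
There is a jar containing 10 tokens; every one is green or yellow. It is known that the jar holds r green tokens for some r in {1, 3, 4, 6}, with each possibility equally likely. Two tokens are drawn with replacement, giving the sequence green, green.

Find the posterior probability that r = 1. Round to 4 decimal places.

0.0161

Under each hypothesis, the probability of the observed sequence is: P(data | r = 1) = (1/10)(1/10) = 1/100; P(data | r = 3) = (3/10)(3/10) = 9/100; P(data | r = 4) = (4/10)(4/10) = 4/25; P(data | r = 6) = (6/10)(6/10) = 9/25.
The prior-weighted likelihoods are 1/4 · 1/100 = 1/400, 1/4 · 9/100 = 9/400, 1/4 · 4/25 = 1/25, 1/4 · 9/25 = 9/100; with total 31/200.
By Bayes' rule, P(r = 1 | data) = (1/400) / (31/200) = 1/62.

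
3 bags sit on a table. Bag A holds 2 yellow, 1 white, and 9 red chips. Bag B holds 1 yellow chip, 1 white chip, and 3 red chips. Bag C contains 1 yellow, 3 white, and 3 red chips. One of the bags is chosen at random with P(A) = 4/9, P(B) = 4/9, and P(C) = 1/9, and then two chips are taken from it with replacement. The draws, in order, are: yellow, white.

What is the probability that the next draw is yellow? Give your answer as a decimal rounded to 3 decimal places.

0.181

Compute the likelihood of the observed sequence for each case: P(data | bag A) = (2/12)(1/12) = 0.013889; P(data | bag B) = (1/5)(1/5) = 0.04; P(data | bag C) = (1/7)(3/7) = 0.061224.
The prior-weighted likelihoods are 4/9 · 0.013889 = 0.0061728, 4/9 · 0.04 = 0.017778, 1/9 · 0.061224 = 0.0068027; with total 0.030753.
Normalising, the posterior is P(bag A | data) = 0.20072, P(bag B | data) = 0.57808, P(bag C | data) = 0.2212.
The predictive probability is P(yellow next | data) = (1/6)(0.20072) + (1/5)(0.57808) + (1/7)(0.2212) = 0.18067.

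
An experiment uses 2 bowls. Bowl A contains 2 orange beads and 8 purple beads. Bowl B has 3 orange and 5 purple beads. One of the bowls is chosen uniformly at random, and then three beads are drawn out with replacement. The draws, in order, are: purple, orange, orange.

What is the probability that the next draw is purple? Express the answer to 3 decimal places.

0.672

For each hypothesis, P(data | H) works out to: P(data | bowl A) = (8/10)(2/10)(2/10) = 0.032; P(data | bowl B) = (5/8)(3/8)(3/8) = 0.087891.
Multiplying each by its prior: 1/2 · 0.032 = 0.016, 1/2 · 0.087891 = 0.043945; with total 0.059945.
Normalising, the posterior is P(bowl A | data) = 0.26691, P(bowl B | data) = 0.73309.
Averaging over the posterior, P(purple next | data) = (4/5)(0.26691) + (5/8)(0.73309) = 0.67171.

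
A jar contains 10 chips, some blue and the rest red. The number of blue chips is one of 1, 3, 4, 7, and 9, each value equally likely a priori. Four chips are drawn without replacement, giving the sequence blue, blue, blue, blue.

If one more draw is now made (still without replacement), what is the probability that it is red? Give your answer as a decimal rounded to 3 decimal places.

0.244

Compute the likelihood of the observed sequence for each case: P(data | r = 1) = (1/10)(0/9) = 0; P(data | r = 3) = (3/10)(2/9)(1/8)(0/7) = 0; P(data | r = 4) = (4/10)(3/9)(2/8)(1/7) = 0.0047619; P(data | r = 7) = (7/10)(6/9)(5/8)(4/7) = 0.16667; P(data | r = 9) = (9/10)(8/9)(7/8)(6/7) = 0.6.
Weighting by the prior gives 1/5 · 0 = 0, 1/5 · 0 = 0, 1/5 · 0.0047619 = 0.00095238, 1/5 · 0.16667 = 0.033333, 1/5 · 0.6 = 0.12; with total 0.15429.
Normalising, the posterior is P(r = 1 | data) = 0, P(r = 3 | data) = 0, P(r = 4 | data) = 0.0061728, P(r = 7 | data) = 0.21605, P(r = 9 | data) = 0.77778.
So P(red next | data) = Σ P(red next | H) P(H | data) = (1)(0.0061728) + (1/2)(0.21605) + (1/6)(0.77778) = 0.24383.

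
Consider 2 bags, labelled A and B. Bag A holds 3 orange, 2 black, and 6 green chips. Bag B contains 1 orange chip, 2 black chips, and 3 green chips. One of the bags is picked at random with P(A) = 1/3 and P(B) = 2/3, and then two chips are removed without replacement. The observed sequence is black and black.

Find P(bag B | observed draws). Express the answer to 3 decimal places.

0.880

Compute the likelihood of the observed sequence for each case: P(data | bag A) = (2/11)(1/10) = 1/55; P(data | bag B) = (2/6)(1/5) = 1/15.
The prior-weighted likelihoods are 1/3 · 1/55 = 1/165, 2/3 · 1/15 = 2/45; with total 5/99.
So P(bag B | data) = (2/45) / (5/99) = 22/25.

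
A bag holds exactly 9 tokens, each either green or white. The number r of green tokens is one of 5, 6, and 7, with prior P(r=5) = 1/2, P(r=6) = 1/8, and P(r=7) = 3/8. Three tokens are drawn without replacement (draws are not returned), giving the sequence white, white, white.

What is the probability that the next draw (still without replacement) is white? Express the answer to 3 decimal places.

Under each hypothesis, the probability of the observed sequence is: P(data | r = 5) = (4/9)(3/8)(2/7) = 1/21; P(data | r = 6) = (3/9)(2/8)(1/7) = 1/84; P(data | r = 7) = (2/9)(1/8)(0/7) = 0.
Weighting by the prior gives 1/2 · 1/21 = 1/42, 1/8 · 1/84 = 1/672, 3/8 · 0 = 0; summing to 17/672.
Normalising, the posterior is P(r = 5 | data) = 16/17, P(r = 6 | data) = 1/17, P(r = 7 | data) = 0.
Averaging over the posterior, P(white next | data) = (1/6)(16/17) + (0)(1/17) = 8/51.

0.157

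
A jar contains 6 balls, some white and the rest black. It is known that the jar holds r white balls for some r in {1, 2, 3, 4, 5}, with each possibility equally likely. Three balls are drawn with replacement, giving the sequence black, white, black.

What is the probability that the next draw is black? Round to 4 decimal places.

0.5889

Under each hypothesis, the probability of the observed sequence is: P(data | r = 1) = (5/6)(1/6)(5/6) = 25/216; P(data | r = 2) = (4/6)(2/6)(4/6) = 4/27; P(data | r = 3) = (3/6)(3/6)(3/6) = 1/8; P(data | r = 4) = (2/6)(4/6)(2/6) = 2/27; P(data | r = 5) = (1/6)(5/6)(1/6) = 5/216.
Multiplying each by its prior: 1/5 · 25/216 = 5/216, 1/5 · 4/27 = 4/135, 1/5 · 1/8 = 1/40, 1/5 · 2/27 = 2/135, 1/5 · 5/216 = 1/216; with total 7/72.
Normalising, the posterior is P(r = 1 | data) = 5/21, P(r = 2 | data) = 32/105, P(r = 3 | data) = 9/35, P(r = 4 | data) = 16/105, P(r = 5 | data) = 1/21.
The predictive probability is P(black next | data) = (5/6)(5/21) + (2/3)(32/105) + (1/2)(9/35) + (1/3)(16/105) + (1/6)(1/21) = 53/90.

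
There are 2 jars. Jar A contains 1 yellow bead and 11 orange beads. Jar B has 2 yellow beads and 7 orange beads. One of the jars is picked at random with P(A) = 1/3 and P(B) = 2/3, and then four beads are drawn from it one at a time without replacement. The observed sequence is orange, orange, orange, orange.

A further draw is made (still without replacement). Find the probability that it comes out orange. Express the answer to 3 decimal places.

Compute the likelihood of the observed sequence for each case: P(data | jar A) = (11/12)(10/11)(9/10)(8/9) = 2/3; P(data | jar B) = (7/9)(6/8)(5/7)(4/6) = 5/18.
Multiplying each by its prior: 1/3 · 2/3 = 2/9, 2/3 · 5/18 = 5/27; these sum to 11/27.
The posterior is then P(jar A | data) = 6/11, P(jar B | data) = 5/11.
The predictive probability is P(orange next | data) = (7/8)(6/11) + (3/5)(5/11) = 3/4.

0.750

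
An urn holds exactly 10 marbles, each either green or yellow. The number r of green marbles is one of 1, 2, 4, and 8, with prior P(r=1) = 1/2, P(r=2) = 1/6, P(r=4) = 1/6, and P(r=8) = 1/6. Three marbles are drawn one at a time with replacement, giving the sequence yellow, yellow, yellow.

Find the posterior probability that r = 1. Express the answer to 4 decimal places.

0.7482

The likelihood of the observed sequence under each hypothesis: P(data | r = 1) = (9/10)(9/10)(9/10) = 0.729; P(data | r = 2) = (8/10)(8/10)(8/10) = 0.512; P(data | r = 4) = (6/10)(6/10)(6/10) = 0.216; P(data | r = 8) = (2/10)(2/10)(2/10) = 0.008.
Multiplying each by its prior: 1/2 · 0.729 = 0.3645, 1/6 · 0.512 = 0.085333, 1/6 · 0.216 = 0.036, 1/6 · 0.008 = 0.0013333; with total 0.48717.
So P(r = 1 | data) = (0.3645) / (0.48717) = 0.7482.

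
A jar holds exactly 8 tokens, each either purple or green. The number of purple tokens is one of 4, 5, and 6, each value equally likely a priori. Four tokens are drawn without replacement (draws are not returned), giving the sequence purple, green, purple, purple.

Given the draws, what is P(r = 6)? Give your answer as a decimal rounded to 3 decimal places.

0.465

The likelihood of the observed sequence under each hypothesis: P(data | r = 4) = (4/8)(4/7)(3/6)(2/5) = 2/35; P(data | r = 5) = (5/8)(3/7)(4/6)(3/5) = 3/28; P(data | r = 6) = (6/8)(2/7)(5/6)(4/5) = 1/7.
The prior-weighted likelihoods are 1/3 · 2/35 = 2/105, 1/3 · 3/28 = 1/28, 1/3 · 1/7 = 1/21; summing to 43/420.
So P(r = 6 | data) = (1/21) / (43/420) = 20/43.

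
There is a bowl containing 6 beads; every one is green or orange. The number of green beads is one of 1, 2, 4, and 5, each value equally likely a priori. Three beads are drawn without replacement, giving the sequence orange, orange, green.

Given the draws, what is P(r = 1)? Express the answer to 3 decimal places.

0.385

For each hypothesis, P(data | H) works out to: P(data | r = 1) = (5/6)(4/5)(1/4) = 1/6; P(data | r = 2) = (4/6)(3/5)(2/4) = 1/5; P(data | r = 4) = (2/6)(1/5)(4/4) = 1/15; P(data | r = 5) = (1/6)(0/5) = 0.
Multiplying each by its prior: 1/4 · 1/6 = 1/24, 1/4 · 1/5 = 1/20, 1/4 · 1/15 = 1/60, 1/4 · 0 = 0; these sum to 13/120.
By Bayes' rule, P(r = 1 | data) = (1/24) / (13/120) = 5/13.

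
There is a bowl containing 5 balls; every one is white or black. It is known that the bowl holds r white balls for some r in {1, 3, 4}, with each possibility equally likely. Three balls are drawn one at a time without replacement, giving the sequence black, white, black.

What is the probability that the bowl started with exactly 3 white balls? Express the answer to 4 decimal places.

0.3333

For each hypothesis, P(data | H) works out to: P(data | r = 1) = (4/5)(1/4)(3/3) = 1/5; P(data | r = 3) = (2/5)(3/4)(1/3) = 1/10; P(data | r = 4) = (1/5)(4/4)(0/3) = 0.
Weighting by the prior gives 1/3 · 1/5 = 1/15, 1/3 · 1/10 = 1/30, 1/3 · 0 = 0; summing to 1/10.
Therefore the posterior P(r = 3 | data) = (1/30) / (1/10) = 1/3.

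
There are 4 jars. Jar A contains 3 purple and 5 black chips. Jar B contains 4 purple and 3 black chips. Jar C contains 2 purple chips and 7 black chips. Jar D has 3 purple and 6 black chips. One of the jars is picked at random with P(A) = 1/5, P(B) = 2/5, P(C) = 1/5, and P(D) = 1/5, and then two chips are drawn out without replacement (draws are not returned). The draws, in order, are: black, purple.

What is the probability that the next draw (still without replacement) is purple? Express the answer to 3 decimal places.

0.414

Under each hypothesis, the probability of the observed sequence is: P(data | jar A) = (5/8)(3/7) = 0.26786; P(data | jar B) = (3/7)(4/6) = 0.28571; P(data | jar C) = (7/9)(2/8) = 0.19444; P(data | jar D) = (6/9)(3/8) = 0.25.
Multiplying each by its prior: 1/5 · 0.26786 = 0.053571, 2/5 · 0.28571 = 0.11429, 1/5 · 0.19444 = 0.038889, 1/5 · 0.25 = 0.05; summing to 0.25675.
The posterior is then P(jar A | data) = 0.20866, P(jar B | data) = 0.44513, P(jar C | data) = 0.15147, P(jar D | data) = 0.19474.
So P(purple next | data) = Σ P(purple next | H) P(H | data) = (1/3)(0.20866) + (3/5)(0.44513) + (1/7)(0.15147) + (2/7)(0.19474) = 0.41391.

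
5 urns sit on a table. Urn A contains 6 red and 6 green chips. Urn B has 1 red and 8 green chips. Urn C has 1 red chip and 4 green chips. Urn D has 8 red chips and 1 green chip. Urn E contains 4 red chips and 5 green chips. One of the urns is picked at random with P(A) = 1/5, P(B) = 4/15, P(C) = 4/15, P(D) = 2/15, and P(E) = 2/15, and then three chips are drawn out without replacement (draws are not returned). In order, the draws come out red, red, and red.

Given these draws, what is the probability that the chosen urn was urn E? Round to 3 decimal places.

Under each hypothesis, the probability of the observed sequence is: P(data | urn A) = (6/12)(5/11)(4/10) = 0.090909; P(data | urn B) = (1/9)(0/8) = 0; P(data | urn C) = (1/5)(0/4) = 0; P(data | urn D) = (8/9)(7/8)(6/7) = 0.66667; P(data | urn E) = (4/9)(3/8)(2/7) = 0.047619.
Weighting by the prior gives 1/5 · 0.090909 = 0.018182, 4/15 · 0 = 0, 4/15 · 0 = 0, 2/15 · 0.66667 = 0.088889, 2/15 · 0.047619 = 0.0063492; these sum to 0.11342.
Hence P(urn E | data) = (0.0063492) / (0.11342) = 0.05598.

0.056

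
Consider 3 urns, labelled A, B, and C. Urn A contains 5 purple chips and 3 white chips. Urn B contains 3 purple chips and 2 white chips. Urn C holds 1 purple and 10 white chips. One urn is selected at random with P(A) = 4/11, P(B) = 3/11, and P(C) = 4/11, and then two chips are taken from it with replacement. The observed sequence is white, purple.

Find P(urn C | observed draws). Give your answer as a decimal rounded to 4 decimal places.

0.1663

The likelihood of the observed sequence under each hypothesis: P(data | urn A) = (3/8)(5/8) = 0.23438; P(data | urn B) = (2/5)(3/5) = 0.24; P(data | urn C) = (10/11)(1/11) = 0.082645.
The prior-weighted likelihoods are 4/11 · 0.23438 = 0.085227, 3/11 · 0.24 = 0.065455, 4/11 · 0.082645 = 0.030053; summing to 0.18073.
By Bayes' rule, P(urn C | data) = (0.030053) / (0.18073) = 0.16628.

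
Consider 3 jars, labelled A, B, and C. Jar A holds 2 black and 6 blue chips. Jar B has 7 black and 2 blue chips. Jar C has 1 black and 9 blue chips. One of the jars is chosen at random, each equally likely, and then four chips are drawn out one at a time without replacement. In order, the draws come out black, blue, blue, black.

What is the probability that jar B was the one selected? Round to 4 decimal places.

For each hypothesis, P(data | H) works out to: P(data | jar A) = (2/8)(6/7)(5/6)(1/5) = 1/28; P(data | jar B) = (7/9)(2/8)(1/7)(6/6) = 1/36; P(data | jar C) = (1/10)(9/9)(8/8)(0/7) = 0.
Multiplying each by its prior: 1/3 · 1/28 = 1/84, 1/3 · 1/36 = 1/108, 1/3 · 0 = 0; these sum to 4/189.
So P(jar B | data) = (1/108) / (4/189) = 7/16.

0.4375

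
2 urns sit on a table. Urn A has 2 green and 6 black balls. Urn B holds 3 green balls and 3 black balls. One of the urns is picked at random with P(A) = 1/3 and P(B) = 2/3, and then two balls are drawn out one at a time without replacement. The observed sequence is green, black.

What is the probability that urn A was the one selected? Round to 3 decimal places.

0.263

Compute the likelihood of the observed sequence for each case: P(data | urn A) = (2/8)(6/7) = 3/14; P(data | urn B) = (3/6)(3/5) = 3/10.
The prior-weighted likelihoods are 1/3 · 3/14 = 1/14, 2/3 · 3/10 = 1/5; these sum to 19/70.
By Bayes' rule, P(urn A | data) = (1/14) / (19/70) = 5/19.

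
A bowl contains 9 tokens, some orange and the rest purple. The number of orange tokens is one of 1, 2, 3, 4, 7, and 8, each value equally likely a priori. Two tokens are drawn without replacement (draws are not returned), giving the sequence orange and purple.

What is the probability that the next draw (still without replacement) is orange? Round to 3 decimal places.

Compute the likelihood of the observed sequence for each case: P(data | r = 1) = (1/9)(8/8) = 1/9; P(data | r = 2) = (2/9)(7/8) = 7/36; P(data | r = 3) = (3/9)(6/8) = 1/4; P(data | r = 4) = (4/9)(5/8) = 5/18; P(data | r = 7) = (7/9)(2/8) = 7/36; P(data | r = 8) = (8/9)(1/8) = 1/9.
Multiplying each by its prior: 1/6 · 1/9 = 1/54, 1/6 · 7/36 = 7/216, 1/6 · 1/4 = 1/24, 1/6 · 5/18 = 5/108, 1/6 · 7/36 = 7/216, 1/6 · 1/9 = 1/54; these sum to 41/216.
Dividing through by the total gives posterior P(r = 1 | data) = 4/41, P(r = 2 | data) = 7/41, P(r = 3 | data) = 9/41, P(r = 4 | data) = 10/41, P(r = 7 | data) = 7/41, P(r = 8 | data) = 4/41.
So P(orange next | data) = Σ P(orange next | H) P(H | data) = (0)(4/41) + (1/7)(7/41) + (2/7)(9/41) + (3/7)(10/41) + (6/7)(7/41) + (1)(4/41) = 125/287.

0.436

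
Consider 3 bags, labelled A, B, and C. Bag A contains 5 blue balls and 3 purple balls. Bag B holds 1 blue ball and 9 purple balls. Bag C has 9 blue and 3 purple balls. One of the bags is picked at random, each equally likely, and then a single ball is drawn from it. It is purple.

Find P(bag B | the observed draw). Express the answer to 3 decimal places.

Compute the likelihood of this draw for each case: P(data | bag A) = (3/8) = 3/8; P(data | bag B) = (9/10) = 9/10; P(data | bag C) = (3/12) = 1/4.
Multiplying each by its prior: 1/3 · 3/8 = 1/8, 1/3 · 9/10 = 3/10, 1/3 · 1/4 = 1/12; summing to 61/120.
Therefore the posterior P(bag B | data) = (3/10) / (61/120) = 36/61.

0.590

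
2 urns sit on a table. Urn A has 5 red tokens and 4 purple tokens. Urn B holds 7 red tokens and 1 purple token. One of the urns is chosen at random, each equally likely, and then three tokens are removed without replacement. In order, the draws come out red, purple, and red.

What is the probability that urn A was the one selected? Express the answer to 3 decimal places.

Compute the likelihood of the observed sequence for each case: P(data | urn A) = (5/9)(4/8)(4/7) = 0.15873; P(data | urn B) = (7/8)(1/7)(6/6) = 0.125.
Multiplying each by its prior: 1/2 · 0.15873 = 0.079365, 1/2 · 0.125 = 0.0625; summing to 0.14187.
Therefore the posterior P(urn A | data) = (0.079365) / (0.14187) = 0.55944.

0.559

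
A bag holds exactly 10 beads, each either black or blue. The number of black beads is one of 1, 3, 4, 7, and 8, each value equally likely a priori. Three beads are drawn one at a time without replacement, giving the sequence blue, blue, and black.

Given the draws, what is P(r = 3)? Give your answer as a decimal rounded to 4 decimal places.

0.3351

Compute the likelihood of the observed sequence for each case: P(data | r = 1) = (9/10)(8/9)(1/8) = 1/10; P(data | r = 3) = (7/10)(6/9)(3/8) = 7/40; P(data | r = 4) = (6/10)(5/9)(4/8) = 1/6; P(data | r = 7) = (3/10)(2/9)(7/8) = 7/120; P(data | r = 8) = (2/10)(1/9)(8/8) = 1/45.
The prior-weighted likelihoods are 1/5 · 1/10 = 1/50, 1/5 · 7/40 = 7/200, 1/5 · 1/6 = 1/30, 1/5 · 7/120 = 7/600, 1/5 · 1/45 = 1/225; summing to 47/450.
So P(r = 3 | data) = (7/200) / (47/450) = 63/188.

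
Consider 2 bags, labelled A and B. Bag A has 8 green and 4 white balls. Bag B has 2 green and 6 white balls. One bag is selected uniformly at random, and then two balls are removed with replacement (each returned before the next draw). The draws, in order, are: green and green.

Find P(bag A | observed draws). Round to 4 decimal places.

0.8767

The likelihood of the observed sequence under each hypothesis: P(data | bag A) = (8/12)(8/12) = 4/9; P(data | bag B) = (2/8)(2/8) = 1/16.
Multiplying each by its prior: 1/2 · 4/9 = 2/9, 1/2 · 1/16 = 1/32; summing to 73/288.
Hence P(bag A | data) = (2/9) / (73/288) = 64/73.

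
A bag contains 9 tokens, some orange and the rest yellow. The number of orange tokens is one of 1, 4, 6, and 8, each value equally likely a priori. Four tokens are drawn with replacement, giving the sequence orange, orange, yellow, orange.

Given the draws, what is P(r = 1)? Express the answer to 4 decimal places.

Under each hypothesis, the probability of the observed sequence is: P(data | r = 1) = (1/9)(1/9)(8/9)(1/9) = 0.0012193; P(data | r = 4) = (4/9)(4/9)(5/9)(4/9) = 0.048773; P(data | r = 6) = (6/9)(6/9)(3/9)(6/9) = 0.098765; P(data | r = 8) = (8/9)(8/9)(1/9)(8/9) = 0.078037.
The prior-weighted likelihoods are 1/4 · 0.0012193 = 0.00030483, 1/4 · 0.048773 = 0.012193, 1/4 · 0.098765 = 0.024691, 1/4 · 0.078037 = 0.019509; summing to 0.056699.
Therefore the posterior P(r = 1 | data) = (0.00030483) / (0.056699) = 0.0053763.

0.0054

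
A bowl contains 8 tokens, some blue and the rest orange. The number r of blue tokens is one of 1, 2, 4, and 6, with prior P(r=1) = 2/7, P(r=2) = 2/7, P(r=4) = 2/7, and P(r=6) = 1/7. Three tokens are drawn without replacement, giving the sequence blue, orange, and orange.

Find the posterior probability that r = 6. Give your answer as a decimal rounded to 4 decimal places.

Under each hypothesis, the probability of the observed sequence is: P(data | r = 1) = (1/8)(7/7)(6/6) = 1/8; P(data | r = 2) = (2/8)(6/7)(5/6) = 5/28; P(data | r = 4) = (4/8)(4/7)(3/6) = 1/7; P(data | r = 6) = (6/8)(2/7)(1/6) = 1/28.
Weighting by the prior gives 2/7 · 1/8 = 1/28, 2/7 · 5/28 = 5/98, 2/7 · 1/7 = 2/49, 1/7 · 1/28 = 1/196; with total 13/98.
By Bayes' rule, P(r = 6 | data) = (1/196) / (13/98) = 1/26.

0.0385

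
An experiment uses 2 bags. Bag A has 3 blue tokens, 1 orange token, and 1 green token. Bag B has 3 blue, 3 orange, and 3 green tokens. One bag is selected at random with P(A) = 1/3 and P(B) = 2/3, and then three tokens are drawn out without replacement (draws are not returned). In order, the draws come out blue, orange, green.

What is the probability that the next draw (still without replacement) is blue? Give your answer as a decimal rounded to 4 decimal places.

0.5455

The likelihood of the observed sequence under each hypothesis: P(data | bag A) = (3/5)(1/4)(1/3) = 1/20; P(data | bag B) = (3/9)(3/8)(3/7) = 3/56.
Weighting by the prior gives 1/3 · 1/20 = 1/60, 2/3 · 3/56 = 1/28; these sum to 11/210.
Normalising, the posterior is P(bag A | data) = 7/22, P(bag B | data) = 15/22.
So P(blue next | data) = Σ P(blue next | H) P(H | data) = (1)(7/22) + (1/3)(15/22) = 6/11.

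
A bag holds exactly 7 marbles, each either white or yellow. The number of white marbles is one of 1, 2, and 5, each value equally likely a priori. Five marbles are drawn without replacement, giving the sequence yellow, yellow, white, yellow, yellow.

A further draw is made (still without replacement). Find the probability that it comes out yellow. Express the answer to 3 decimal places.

For each hypothesis, P(data | H) works out to: P(data | r = 1) = (6/7)(5/6)(1/5)(4/4)(3/3) = 1/7; P(data | r = 2) = (5/7)(4/6)(2/5)(3/4)(2/3) = 2/21; P(data | r = 5) = (2/7)(1/6)(5/5)(0/4) = 0.
The prior-weighted likelihoods are 1/3 · 1/7 = 1/21, 1/3 · 2/21 = 2/63, 1/3 · 0 = 0; with total 5/63.
Dividing through by the total gives posterior P(r = 1 | data) = 3/5, P(r = 2 | data) = 2/5, P(r = 5 | data) = 0.
So P(yellow next | data) = Σ P(yellow next | H) P(H | data) = (1)(3/5) + (1/2)(2/5) = 4/5.

0.800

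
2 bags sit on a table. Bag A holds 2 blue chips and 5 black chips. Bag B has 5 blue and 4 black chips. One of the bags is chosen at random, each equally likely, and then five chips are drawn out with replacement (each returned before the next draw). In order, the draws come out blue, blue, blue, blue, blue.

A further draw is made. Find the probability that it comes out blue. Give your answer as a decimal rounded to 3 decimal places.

For each hypothesis, P(data | H) works out to: P(data | bag A) = (2/7)(2/7)(2/7)(2/7)(2/7) = 0.001904; P(data | bag B) = (5/9)(5/9)(5/9)(5/9)(5/9) = 0.052922.
The prior-weighted likelihoods are 1/2 · 0.001904 = 0.00095198, 1/2 · 0.052922 = 0.026461; with total 0.027413.
Dividing through by the total gives posterior P(bag A | data) = 0.034727, P(bag B | data) = 0.96527.
The predictive probability is P(blue next | data) = (2/7)(0.034727) + (5/9)(0.96527) = 0.54618.

0.546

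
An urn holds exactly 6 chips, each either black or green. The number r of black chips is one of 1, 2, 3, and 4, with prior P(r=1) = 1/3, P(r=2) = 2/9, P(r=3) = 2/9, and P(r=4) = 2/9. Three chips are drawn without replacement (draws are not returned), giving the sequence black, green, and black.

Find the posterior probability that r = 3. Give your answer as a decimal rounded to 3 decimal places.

0.360

Compute the likelihood of the observed sequence for each case: P(data | r = 1) = (1/6)(5/5)(0/4) = 0; P(data | r = 2) = (2/6)(4/5)(1/4) = 1/15; P(data | r = 3) = (3/6)(3/5)(2/4) = 3/20; P(data | r = 4) = (4/6)(2/5)(3/4) = 1/5.
The prior-weighted likelihoods are 1/3 · 0 = 0, 2/9 · 1/15 = 2/135, 2/9 · 3/20 = 1/30, 2/9 · 1/5 = 2/45; summing to 5/54.
Therefore the posterior P(r = 3 | data) = (1/30) / (5/54) = 9/25.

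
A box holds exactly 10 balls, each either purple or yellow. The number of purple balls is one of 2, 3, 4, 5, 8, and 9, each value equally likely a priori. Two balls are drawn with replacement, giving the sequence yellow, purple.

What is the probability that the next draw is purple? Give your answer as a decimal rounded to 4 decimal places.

For each hypothesis, P(data | H) works out to: P(data | r = 2) = (8/10)(2/10) = 4/25; P(data | r = 3) = (7/10)(3/10) = 21/100; P(data | r = 4) = (6/10)(4/10) = 6/25; P(data | r = 5) = (5/10)(5/10) = 1/4; P(data | r = 8) = (2/10)(8/10) = 4/25; P(data | r = 9) = (1/10)(9/10) = 9/100.
The prior-weighted likelihoods are 1/6 · 4/25 = 2/75, 1/6 · 21/100 = 7/200, 1/6 · 6/25 = 1/25, 1/6 · 1/4 = 1/24, 1/6 · 4/25 = 2/75, 1/6 · 9/100 = 3/200; with total 37/200.
Dividing through by the total gives posterior P(r = 2 | data) = 16/111, P(r = 3 | data) = 7/37, P(r = 4 | data) = 8/37, P(r = 5 | data) = 25/111, P(r = 8 | data) = 16/111, P(r = 9 | data) = 3/37.
The predictive probability is P(purple next | data) = (1/5)(16/111) + (3/10)(7/37) + (2/5)(8/37) + (1/2)(25/111) + (4/5)(16/111) + (9/10)(3/37) = 35/74.

0.4730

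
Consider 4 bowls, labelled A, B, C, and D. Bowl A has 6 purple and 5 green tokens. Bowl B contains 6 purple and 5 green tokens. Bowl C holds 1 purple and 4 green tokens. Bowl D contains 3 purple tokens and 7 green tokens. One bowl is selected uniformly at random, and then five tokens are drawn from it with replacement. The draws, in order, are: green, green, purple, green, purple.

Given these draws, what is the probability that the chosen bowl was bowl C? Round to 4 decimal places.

0.1910

Compute the likelihood of the observed sequence for each case: P(data | bowl A) = (5/11)(5/11)(6/11)(5/11)(6/11) = 0.027941; P(data | bowl B) = (5/11)(5/11)(6/11)(5/11)(6/11) = 0.027941; P(data | bowl C) = (4/5)(4/5)(1/5)(4/5)(1/5) = 0.02048; P(data | bowl D) = (7/10)(7/10)(3/10)(7/10)(3/10) = 0.03087.
Multiplying each by its prior: 1/4 · 0.027941 = 0.0069854, 1/4 · 0.027941 = 0.0069854, 1/4 · 0.02048 = 0.00512, 1/4 · 0.03087 = 0.0077175; summing to 0.026808.
Therefore the posterior P(bowl C | data) = (0.00512) / (0.026808) = 0.19099.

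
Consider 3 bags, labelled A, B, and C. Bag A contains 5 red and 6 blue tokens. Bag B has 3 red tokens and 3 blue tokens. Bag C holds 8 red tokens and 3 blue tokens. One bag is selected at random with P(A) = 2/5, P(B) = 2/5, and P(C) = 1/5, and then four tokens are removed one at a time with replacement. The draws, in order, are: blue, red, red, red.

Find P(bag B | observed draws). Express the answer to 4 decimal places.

Under each hypothesis, the probability of the observed sequence is: P(data | bag A) = (6/11)(5/11)(5/11)(5/11) = 0.051226; P(data | bag B) = (3/6)(3/6)(3/6)(3/6) = 0.0625; P(data | bag C) = (3/11)(8/11)(8/11)(8/11) = 0.10491.
Weighting by the prior gives 2/5 · 0.051226 = 0.02049, 2/5 · 0.0625 = 0.025, 1/5 · 0.10491 = 0.020982; these sum to 0.066473.
By Bayes' rule, P(bag B | data) = (0.025) / (0.066473) = 0.37609.

0.3761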